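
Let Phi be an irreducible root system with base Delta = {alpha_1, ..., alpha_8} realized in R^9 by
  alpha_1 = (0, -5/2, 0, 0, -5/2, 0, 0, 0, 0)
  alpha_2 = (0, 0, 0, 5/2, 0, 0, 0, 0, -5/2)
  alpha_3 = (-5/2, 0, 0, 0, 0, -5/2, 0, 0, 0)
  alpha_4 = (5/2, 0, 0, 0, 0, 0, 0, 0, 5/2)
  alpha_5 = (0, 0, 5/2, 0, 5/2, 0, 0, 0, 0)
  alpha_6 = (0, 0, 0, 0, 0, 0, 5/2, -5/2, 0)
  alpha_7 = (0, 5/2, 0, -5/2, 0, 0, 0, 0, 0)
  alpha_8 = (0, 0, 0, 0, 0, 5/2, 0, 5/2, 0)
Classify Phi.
Compute the Cartan integers a_ij = 2(alpha_i, alpha_j)/(alpha_j, alpha_j); the resulting 8x8 Cartan matrix is
[[2, 0, 0, 0, -1, 0, -1, 0], [0, 2, 0, -1, 0, 0, -1, 0], [0, 0, 2, -1, 0, 0, 0, -1], [0, -1, -1, 2, 0, 0, 0, 0], [-1, 0, 0, 0, 2, 0, 0, 0], [0, 0, 0, 0, 0, 2, 0, -1], [-1, -1, 0, 0, 0, 0, 2, 0], [0, 0, -1, 0, 0, -1, 0, 2]].
All simple roots have the same length, so the diagram is simply laced. The associated Dynkin diagram is a chain of 8 nodes with single edges (A_8), so the type is A_8 (the algebra sl(9)).

A_8 (sl(9))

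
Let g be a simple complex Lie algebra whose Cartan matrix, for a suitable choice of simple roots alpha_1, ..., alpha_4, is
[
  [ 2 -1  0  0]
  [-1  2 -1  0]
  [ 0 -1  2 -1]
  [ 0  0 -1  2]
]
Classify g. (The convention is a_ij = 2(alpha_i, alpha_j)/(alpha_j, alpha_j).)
The matrix has rank 4 with 2's on the diagonal. Reading the off-diagonal entries as Dynkin edges (a single edge where a_ij = a_ji = -1; a double or triple edge where a_ij * a_ji = 2 or 3), the diagram is a chain of 4 nodes with single edges (A_4). One simple-root ordering that puts it in standard form is (alpha_4, alpha_3, alpha_2, alpha_1). So the algebra is type A_4, i.e. sl(5).

type A_4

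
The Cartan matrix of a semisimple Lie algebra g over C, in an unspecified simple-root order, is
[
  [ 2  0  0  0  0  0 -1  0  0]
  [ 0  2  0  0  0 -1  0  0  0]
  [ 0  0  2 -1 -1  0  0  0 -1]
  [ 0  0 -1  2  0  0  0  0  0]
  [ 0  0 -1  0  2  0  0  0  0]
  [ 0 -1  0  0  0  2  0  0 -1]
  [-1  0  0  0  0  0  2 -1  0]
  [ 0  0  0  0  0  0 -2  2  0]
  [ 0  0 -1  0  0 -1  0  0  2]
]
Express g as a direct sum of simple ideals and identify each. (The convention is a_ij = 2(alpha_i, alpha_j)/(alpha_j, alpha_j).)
The diagram associated to this matrix has two connected components: the simple roots {alpha_1, alpha_7, alpha_8} form a chain of 3 nodes with a double edge at one end; the terminal node there is the unique long simple root (C_3), and {alpha_2, alpha_3, alpha_4, alpha_5, alpha_6, alpha_9} form a chain of 4 nodes with a fork of two nodes at one end (D_6). A semisimple Lie algebra decomposes uniquely as the direct sum of simple ideals, one per connected component of its Dynkin diagram, so g ≅ C_3 ⊕ D_6 (dimension 21 + 66 = 87).

C_3 + D_6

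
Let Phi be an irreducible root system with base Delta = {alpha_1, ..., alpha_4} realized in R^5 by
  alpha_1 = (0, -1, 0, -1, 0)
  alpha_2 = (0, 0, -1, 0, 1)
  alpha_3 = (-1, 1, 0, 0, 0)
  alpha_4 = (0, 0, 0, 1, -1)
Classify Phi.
Compute the Cartan integers a_ij = 2(alpha_i, alpha_j)/(alpha_j, alpha_j); the resulting 4x4 Cartan matrix is
[[2, 0, -1, -1], [0, 2, 0, -1], [-1, 0, 2, 0], [-1, -1, 0, 2]].
All simple roots have the same length, so the diagram is simply laced. The associated Dynkin diagram is a chain of 4 nodes with single edges (A_4), so the type is A_4 (the algebra sl(5)).

type A_4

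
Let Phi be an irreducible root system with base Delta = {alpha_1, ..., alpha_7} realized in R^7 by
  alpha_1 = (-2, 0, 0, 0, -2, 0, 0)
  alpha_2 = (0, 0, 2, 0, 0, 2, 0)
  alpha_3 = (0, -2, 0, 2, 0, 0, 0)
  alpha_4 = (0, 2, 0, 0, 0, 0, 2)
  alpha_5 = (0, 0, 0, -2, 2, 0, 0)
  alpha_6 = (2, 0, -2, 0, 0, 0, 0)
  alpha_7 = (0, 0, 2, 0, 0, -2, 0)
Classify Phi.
type D_7

Compute the Cartan integers a_ij = 2(alpha_i, alpha_j)/(alpha_j, alpha_j); the resulting 7x7 Cartan matrix is
[[2, 0, 0, 0, -1, -1, 0], [0, 2, 0, 0, 0, -1, 0], [0, 0, 2, -1, -1, 0, 0], [0, 0, -1, 2, 0, 0, 0], [-1, 0, -1, 0, 2, 0, 0], [-1, -1, 0, 0, 0, 2, -1], [0, 0, 0, 0, 0, -1, 2]].
All simple roots have the same length, so the diagram is simply laced. The associated Dynkin diagram is a chain of 5 nodes with a fork of two nodes at one end (D_7), so the type is D_7 (the algebra so(14)).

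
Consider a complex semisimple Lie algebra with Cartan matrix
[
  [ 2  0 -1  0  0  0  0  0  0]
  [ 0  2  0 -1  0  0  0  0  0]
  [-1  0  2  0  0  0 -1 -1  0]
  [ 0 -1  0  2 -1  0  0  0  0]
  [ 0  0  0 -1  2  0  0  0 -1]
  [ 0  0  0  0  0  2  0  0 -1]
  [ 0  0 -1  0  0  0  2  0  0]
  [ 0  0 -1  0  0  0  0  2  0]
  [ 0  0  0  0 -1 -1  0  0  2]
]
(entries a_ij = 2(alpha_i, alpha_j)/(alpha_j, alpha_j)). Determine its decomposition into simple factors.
The diagram associated to this matrix has two connected components: the simple roots {alpha_2, alpha_4, alpha_5, alpha_6, alpha_9} form a chain of 5 nodes with single edges (A_5), and {alpha_1, alpha_3, alpha_7, alpha_8} form a chain of 2 nodes with a fork of two nodes at one end (D_4). A semisimple Lie algebra decomposes uniquely as the direct sum of simple ideals, one per connected component of its Dynkin diagram, so g ≅ A_5 ⊕ D_4 (dimension 35 + 28 = 63).

A5 + D4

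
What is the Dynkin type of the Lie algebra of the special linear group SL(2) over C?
A_1

This is sl(2), which has dimension 2^2 - 1 = 3 and rank 2 - 1 = 1 (a Cartan subalgebra is the diagonal traceless matrices). In the classification of classical Lie algebras, the special linear algebra sl(n+1) has type A_n; here n = 1, so the Dynkin diagram is a chain of 1 nodes with single edges (A_1). Hence the type is A_1.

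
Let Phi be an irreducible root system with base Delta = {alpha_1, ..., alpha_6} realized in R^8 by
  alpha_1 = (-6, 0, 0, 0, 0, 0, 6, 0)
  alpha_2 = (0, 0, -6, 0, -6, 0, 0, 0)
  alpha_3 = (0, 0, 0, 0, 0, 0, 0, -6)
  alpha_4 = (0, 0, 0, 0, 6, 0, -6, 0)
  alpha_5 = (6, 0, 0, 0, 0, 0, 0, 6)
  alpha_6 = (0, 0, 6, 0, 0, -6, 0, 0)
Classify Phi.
B_6

Compute the Cartan integers a_ij = 2(alpha_i, alpha_j)/(alpha_j, alpha_j); the resulting 6x6 Cartan matrix is
[[2, 0, 0, -1, -1, 0], [0, 2, 0, -1, 0, -1], [0, 0, 2, 0, -1, 0], [-1, -1, 0, 2, 0, 0], [-1, 0, -2, 0, 2, 0], [0, -1, 0, 0, 0, 2]].
The roots have two lengths (squared-length ratio 2:1); the short ones are alpha_{3}. The associated Dynkin diagram is a chain of 6 nodes with a double edge at one end; the terminal node there is the unique short simple root (B_6), so the type is B_6 (the algebra so(13)).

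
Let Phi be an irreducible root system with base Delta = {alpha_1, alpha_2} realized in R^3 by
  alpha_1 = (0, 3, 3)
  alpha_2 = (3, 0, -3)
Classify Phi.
type A_2

Compute the Cartan integers a_ij = 2(alpha_i, alpha_j)/(alpha_j, alpha_j); the resulting 2x2 Cartan matrix is
[[2, -1], [-1, 2]].
All simple roots have the same length, so the diagram is simply laced. The associated Dynkin diagram is a chain of 2 nodes with single edges (A_2), so the type is A_2 (the algebra sl(3)).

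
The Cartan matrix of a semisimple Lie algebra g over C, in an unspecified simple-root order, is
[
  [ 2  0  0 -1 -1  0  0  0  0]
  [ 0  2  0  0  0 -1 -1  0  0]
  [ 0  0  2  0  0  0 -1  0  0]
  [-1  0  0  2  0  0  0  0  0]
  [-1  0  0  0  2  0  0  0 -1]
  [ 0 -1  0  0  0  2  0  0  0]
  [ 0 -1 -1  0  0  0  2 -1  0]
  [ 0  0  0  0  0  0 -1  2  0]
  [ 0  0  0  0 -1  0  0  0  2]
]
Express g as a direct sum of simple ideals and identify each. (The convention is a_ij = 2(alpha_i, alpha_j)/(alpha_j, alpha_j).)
type A_4 + type D_5

The diagram associated to this matrix has two connected components: the simple roots {alpha_1, alpha_4, alpha_5, alpha_9} form a chain of 4 nodes with single edges (A_4), and {alpha_2, alpha_3, alpha_6, alpha_7, alpha_8} form a chain of 3 nodes with a fork of two nodes at one end (D_5). A semisimple Lie algebra decomposes uniquely as the direct sum of simple ideals, one per connected component of its Dynkin diagram, so g ≅ A_4 ⊕ D_5 (dimension 24 + 45 = 69).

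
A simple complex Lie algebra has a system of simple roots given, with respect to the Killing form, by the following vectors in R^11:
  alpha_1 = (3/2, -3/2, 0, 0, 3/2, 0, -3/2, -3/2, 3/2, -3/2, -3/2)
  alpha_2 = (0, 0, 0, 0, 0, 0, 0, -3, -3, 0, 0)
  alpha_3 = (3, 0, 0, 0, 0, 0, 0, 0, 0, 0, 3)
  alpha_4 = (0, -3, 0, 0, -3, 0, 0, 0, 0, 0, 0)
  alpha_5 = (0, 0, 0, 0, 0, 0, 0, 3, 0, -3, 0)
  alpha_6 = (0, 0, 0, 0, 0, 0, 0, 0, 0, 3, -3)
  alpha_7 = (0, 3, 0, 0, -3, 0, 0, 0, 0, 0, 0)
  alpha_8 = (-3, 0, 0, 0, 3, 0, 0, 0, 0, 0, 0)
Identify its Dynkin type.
Compute the Cartan integers a_ij = 2(alpha_i, alpha_j)/(alpha_j, alpha_j); the resulting 8x8 Cartan matrix is
[[2, 0, 0, 0, 0, 0, -1, 0], [0, 2, 0, 0, -1, 0, 0, 0], [0, 0, 2, 0, 0, -1, 0, -1], [0, 0, 0, 2, 0, 0, 0, -1], [0, -1, 0, 0, 2, -1, 0, 0], [0, 0, -1, 0, -1, 2, 0, 0], [-1, 0, 0, 0, 0, 0, 2, -1], [0, 0, -1, -1, 0, 0, -1, 2]].
All simple roots have the same length, so the diagram is simply laced. The associated Dynkin diagram is a chain of 7 nodes with one extra node attached to the third node from one end (E_8), so the type is E_8.

E8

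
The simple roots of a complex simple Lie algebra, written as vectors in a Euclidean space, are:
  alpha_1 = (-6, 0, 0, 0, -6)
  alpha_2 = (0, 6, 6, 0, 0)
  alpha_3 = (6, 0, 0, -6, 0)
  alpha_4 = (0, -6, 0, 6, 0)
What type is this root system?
type A_4

Compute the Cartan integers a_ij = 2(alpha_i, alpha_j)/(alpha_j, alpha_j); the resulting 4x4 Cartan matrix is
[[2, 0, -1, 0], [0, 2, 0, -1], [-1, 0, 2, -1], [0, -1, -1, 2]].
All simple roots have the same length, so the diagram is simply laced. The associated Dynkin diagram is a chain of 4 nodes with single edges (A_4), so the type is A_4 (the algebra sl(5)).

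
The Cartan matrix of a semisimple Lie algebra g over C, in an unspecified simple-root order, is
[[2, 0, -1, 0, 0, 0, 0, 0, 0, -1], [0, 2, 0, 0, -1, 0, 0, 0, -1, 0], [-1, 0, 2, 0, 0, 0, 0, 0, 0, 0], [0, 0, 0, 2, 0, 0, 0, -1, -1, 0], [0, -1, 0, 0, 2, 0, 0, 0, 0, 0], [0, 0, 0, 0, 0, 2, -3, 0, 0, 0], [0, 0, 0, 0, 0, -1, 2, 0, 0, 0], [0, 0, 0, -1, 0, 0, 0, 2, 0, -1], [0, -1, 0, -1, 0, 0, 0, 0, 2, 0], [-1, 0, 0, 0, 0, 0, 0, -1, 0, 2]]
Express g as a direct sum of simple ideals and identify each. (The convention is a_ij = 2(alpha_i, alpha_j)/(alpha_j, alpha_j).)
type A_8 + type G_2

The diagram associated to this matrix has two connected components: the simple roots {alpha_1, alpha_2, alpha_3, alpha_4, alpha_5, alpha_8, alpha_9, alpha_10} form a chain of 8 nodes with single edges (A_8), and {alpha_6, alpha_7} form two nodes joined by a triple edge (G_2). A semisimple Lie algebra decomposes uniquely as the direct sum of simple ideals, one per connected component of its Dynkin diagram, so g ≅ A_8 ⊕ G_2 (dimension 80 + 14 = 94).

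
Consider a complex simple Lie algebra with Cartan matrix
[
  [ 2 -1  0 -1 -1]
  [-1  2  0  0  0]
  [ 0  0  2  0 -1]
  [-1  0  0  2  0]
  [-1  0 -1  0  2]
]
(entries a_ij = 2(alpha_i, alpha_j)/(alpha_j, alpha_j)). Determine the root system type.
D_5 (so(10))

The matrix has rank 5 with 2's on the diagonal. Reading the off-diagonal entries as Dynkin edges (a single edge where a_ij = a_ji = -1; a double or triple edge where a_ij * a_ji = 2 or 3), the diagram is a chain of 3 nodes with a fork of two nodes at one end (D_5). One simple-root ordering that puts it in standard form is (alpha_3, alpha_5, alpha_1, alpha_2, alpha_4). So the algebra is type D_5, i.e. so(10).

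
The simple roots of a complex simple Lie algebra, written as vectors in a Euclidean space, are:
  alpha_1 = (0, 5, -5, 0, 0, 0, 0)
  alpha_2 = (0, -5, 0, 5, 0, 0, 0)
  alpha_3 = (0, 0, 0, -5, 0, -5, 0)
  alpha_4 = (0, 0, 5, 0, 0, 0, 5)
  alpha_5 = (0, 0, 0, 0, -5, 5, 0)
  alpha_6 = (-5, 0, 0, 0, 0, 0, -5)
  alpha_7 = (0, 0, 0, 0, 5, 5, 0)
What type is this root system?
D_7

Compute the Cartan integers a_ij = 2(alpha_i, alpha_j)/(alpha_j, alpha_j); the resulting 7x7 Cartan matrix is
[[2, -1, 0, -1, 0, 0, 0], [-1, 2, -1, 0, 0, 0, 0], [0, -1, 2, 0, -1, 0, -1], [-1, 0, 0, 2, 0, -1, 0], [0, 0, -1, 0, 2, 0, 0], [0, 0, 0, -1, 0, 2, 0], [0, 0, -1, 0, 0, 0, 2]].
All simple roots have the same length, so the diagram is simply laced. The associated Dynkin diagram is a chain of 5 nodes with a fork of two nodes at one end (D_7), so the type is D_7 (the algebra so(14)).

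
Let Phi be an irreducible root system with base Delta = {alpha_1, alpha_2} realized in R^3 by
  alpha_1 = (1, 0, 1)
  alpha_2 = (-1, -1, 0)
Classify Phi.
Compute the Cartan integers a_ij = 2(alpha_i, alpha_j)/(alpha_j, alpha_j); the resulting 2x2 Cartan matrix is
[[2, -1], [-1, 2]].
All simple roots have the same length, so the diagram is simply laced. The associated Dynkin diagram is a chain of 2 nodes with single edges (A_2), so the type is A_2 (the algebra sl(3)).

A2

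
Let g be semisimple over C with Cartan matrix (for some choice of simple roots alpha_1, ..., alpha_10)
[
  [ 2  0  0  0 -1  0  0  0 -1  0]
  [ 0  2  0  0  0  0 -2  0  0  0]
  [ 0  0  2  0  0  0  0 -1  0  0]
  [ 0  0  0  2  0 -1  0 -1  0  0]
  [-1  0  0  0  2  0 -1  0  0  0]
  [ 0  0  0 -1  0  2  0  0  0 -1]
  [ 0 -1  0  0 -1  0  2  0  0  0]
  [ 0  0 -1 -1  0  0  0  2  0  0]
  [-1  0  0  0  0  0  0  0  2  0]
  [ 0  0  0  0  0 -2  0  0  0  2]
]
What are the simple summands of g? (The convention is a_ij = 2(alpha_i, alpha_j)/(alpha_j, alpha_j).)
C5 ⊕ C5

The diagram associated to this matrix has two connected components: the simple roots {alpha_3, alpha_4, alpha_6, alpha_8, alpha_10} form a chain of 5 nodes with a double edge at one end; the terminal node there is the unique long simple root (C_5), and {alpha_1, alpha_2, alpha_5, alpha_7, alpha_9} form a chain of 5 nodes with a double edge at one end; the terminal node there is the unique long simple root (C_5). A semisimple Lie algebra decomposes uniquely as the direct sum of simple ideals, one per connected component of its Dynkin diagram, so g ≅ C_5 ⊕ C_5 (dimension 55 + 55 = 110).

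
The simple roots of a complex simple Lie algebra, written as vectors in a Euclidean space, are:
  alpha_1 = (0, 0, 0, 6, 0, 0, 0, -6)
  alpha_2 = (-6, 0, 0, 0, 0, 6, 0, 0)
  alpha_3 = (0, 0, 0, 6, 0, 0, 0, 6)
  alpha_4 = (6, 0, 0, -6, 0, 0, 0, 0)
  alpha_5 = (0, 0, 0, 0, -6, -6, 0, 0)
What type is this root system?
Compute the Cartan integers a_ij = 2(alpha_i, alpha_j)/(alpha_j, alpha_j); the resulting 5x5 Cartan matrix is
[[2, 0, 0, -1, 0], [0, 2, 0, -1, -1], [0, 0, 2, -1, 0], [-1, -1, -1, 2, 0], [0, -1, 0, 0, 2]].
All simple roots have the same length, so the diagram is simply laced. The associated Dynkin diagram is a chain of 3 nodes with a fork of two nodes at one end (D_5), so the type is D_5 (the algebra so(10)).

type D_5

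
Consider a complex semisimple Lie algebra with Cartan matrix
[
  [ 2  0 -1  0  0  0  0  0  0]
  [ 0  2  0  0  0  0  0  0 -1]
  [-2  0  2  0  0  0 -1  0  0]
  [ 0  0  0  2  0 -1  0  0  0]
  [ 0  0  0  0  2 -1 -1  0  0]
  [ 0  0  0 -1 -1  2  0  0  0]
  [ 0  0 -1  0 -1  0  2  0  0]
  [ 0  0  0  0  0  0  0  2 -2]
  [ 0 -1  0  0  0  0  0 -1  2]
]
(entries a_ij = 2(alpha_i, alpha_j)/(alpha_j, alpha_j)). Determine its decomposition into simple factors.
The diagram associated to this matrix has two connected components: the simple roots {alpha_1, alpha_3, alpha_4, alpha_5, alpha_6, alpha_7} form a chain of 6 nodes with a double edge at one end; the terminal node there is the unique short simple root (B_6), and {alpha_2, alpha_8, alpha_9} form a chain of 3 nodes with a double edge at one end; the terminal node there is the unique long simple root (C_3). A semisimple Lie algebra decomposes uniquely as the direct sum of simple ideals, one per connected component of its Dynkin diagram, so g ≅ B_6 ⊕ C_3 (dimension 78 + 21 = 99).

B_6 + C_3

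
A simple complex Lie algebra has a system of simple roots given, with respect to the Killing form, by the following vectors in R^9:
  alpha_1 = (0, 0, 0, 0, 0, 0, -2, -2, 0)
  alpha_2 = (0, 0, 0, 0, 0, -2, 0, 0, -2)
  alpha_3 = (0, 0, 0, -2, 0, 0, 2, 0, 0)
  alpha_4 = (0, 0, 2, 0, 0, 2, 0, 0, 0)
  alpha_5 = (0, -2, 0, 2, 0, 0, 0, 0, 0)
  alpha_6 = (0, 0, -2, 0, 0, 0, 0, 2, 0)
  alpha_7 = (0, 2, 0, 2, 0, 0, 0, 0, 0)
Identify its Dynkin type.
Compute the Cartan integers a_ij = 2(alpha_i, alpha_j)/(alpha_j, alpha_j); the resulting 7x7 Cartan matrix is
[[2, 0, -1, 0, 0, -1, 0], [0, 2, 0, -1, 0, 0, 0], [-1, 0, 2, 0, -1, 0, -1], [0, -1, 0, 2, 0, -1, 0], [0, 0, -1, 0, 2, 0, 0], [-1, 0, 0, -1, 0, 2, 0], [0, 0, -1, 0, 0, 0, 2]].
All simple roots have the same length, so the diagram is simply laced. The associated Dynkin diagram is a chain of 5 nodes with a fork of two nodes at one end (D_7), so the type is D_7 (the algebra so(14)).

D_7 (so(14))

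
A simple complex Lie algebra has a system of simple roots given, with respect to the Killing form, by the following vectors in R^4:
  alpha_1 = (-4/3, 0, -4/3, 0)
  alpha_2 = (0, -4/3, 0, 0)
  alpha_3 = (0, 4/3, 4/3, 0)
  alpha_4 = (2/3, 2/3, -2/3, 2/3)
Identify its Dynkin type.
F_4

Compute the Cartan integers a_ij = 2(alpha_i, alpha_j)/(alpha_j, alpha_j); the resulting 4x4 Cartan matrix is
[[2, 0, -1, 0], [0, 2, -1, -1], [-1, -2, 2, 0], [0, -1, 0, 2]].
The roots have two lengths (squared-length ratio 2:1); the short ones are alpha_{2,4}. The associated Dynkin diagram is a chain of 4 nodes with a double edge between the middle two (F_4), so the type is F_4.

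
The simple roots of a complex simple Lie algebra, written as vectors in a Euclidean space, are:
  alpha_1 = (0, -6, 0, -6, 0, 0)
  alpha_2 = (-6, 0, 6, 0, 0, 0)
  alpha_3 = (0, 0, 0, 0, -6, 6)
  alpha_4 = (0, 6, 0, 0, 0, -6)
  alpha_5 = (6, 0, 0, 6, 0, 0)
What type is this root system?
type A_5

Compute the Cartan integers a_ij = 2(alpha_i, alpha_j)/(alpha_j, alpha_j); the resulting 5x5 Cartan matrix is
[[2, 0, 0, -1, -1], [0, 2, 0, 0, -1], [0, 0, 2, -1, 0], [-1, 0, -1, 2, 0], [-1, -1, 0, 0, 2]].
All simple roots have the same length, so the diagram is simply laced. The associated Dynkin diagram is a chain of 5 nodes with single edges (A_5), so the type is A_5 (the algebra sl(6)).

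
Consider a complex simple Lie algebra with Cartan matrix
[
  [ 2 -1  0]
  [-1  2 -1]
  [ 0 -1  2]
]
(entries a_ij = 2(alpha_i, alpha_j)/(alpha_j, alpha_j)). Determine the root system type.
A_3

The matrix has rank 3 with 2's on the diagonal. Reading the off-diagonal entries as Dynkin edges (a single edge where a_ij = a_ji = -1; a double or triple edge where a_ij * a_ji = 2 or 3), the diagram is a chain of 3 nodes with single edges (A_3). One simple-root ordering that puts it in standard form is (alpha_1, alpha_2, alpha_3). So the algebra is type A_3, i.e. sl(4).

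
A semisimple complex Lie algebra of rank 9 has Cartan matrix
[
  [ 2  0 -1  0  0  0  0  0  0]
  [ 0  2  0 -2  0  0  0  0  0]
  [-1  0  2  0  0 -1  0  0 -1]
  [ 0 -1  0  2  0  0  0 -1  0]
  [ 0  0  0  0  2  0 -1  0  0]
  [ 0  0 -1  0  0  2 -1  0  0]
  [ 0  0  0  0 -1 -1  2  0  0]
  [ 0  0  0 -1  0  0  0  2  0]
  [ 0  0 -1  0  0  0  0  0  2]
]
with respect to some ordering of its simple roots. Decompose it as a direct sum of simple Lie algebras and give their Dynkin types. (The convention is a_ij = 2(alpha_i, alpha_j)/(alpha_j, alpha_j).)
The diagram associated to this matrix has two connected components: the simple roots {alpha_2, alpha_4, alpha_8} form a chain of 3 nodes with a double edge at one end; the terminal node there is the unique long simple root (C_3), and {alpha_1, alpha_3, alpha_5, alpha_6, alpha_7, alpha_9} form a chain of 4 nodes with a fork of two nodes at one end (D_6). A semisimple Lie algebra decomposes uniquely as the direct sum of simple ideals, one per connected component of its Dynkin diagram, so g ≅ C_3 ⊕ D_6 (dimension 21 + 66 = 87).

C_3 ⊕ D_6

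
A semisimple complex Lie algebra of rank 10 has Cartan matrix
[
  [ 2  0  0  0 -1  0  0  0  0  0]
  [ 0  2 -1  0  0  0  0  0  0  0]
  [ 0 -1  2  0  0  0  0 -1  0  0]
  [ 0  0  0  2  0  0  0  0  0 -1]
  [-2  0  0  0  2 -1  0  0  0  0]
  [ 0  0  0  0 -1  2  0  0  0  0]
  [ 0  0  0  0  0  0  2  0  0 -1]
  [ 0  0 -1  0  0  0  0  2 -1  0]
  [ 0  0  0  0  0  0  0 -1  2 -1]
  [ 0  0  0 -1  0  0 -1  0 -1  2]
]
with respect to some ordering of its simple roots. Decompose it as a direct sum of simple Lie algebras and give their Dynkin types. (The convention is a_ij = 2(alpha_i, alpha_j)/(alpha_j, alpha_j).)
The diagram associated to this matrix has two connected components: the simple roots {alpha_1, alpha_5, alpha_6} form a chain of 3 nodes with a double edge at one end; the terminal node there is the unique short simple root (B_3), and {alpha_2, alpha_3, alpha_4, alpha_7, alpha_8, alpha_9, alpha_10} form a chain of 5 nodes with a fork of two nodes at one end (D_7). A semisimple Lie algebra decomposes uniquely as the direct sum of simple ideals, one per connected component of its Dynkin diagram, so g ≅ B_3 ⊕ D_7 (dimension 21 + 91 = 112).

B_3 + D_7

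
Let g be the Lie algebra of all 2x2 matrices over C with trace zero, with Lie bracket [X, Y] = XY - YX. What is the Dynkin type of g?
This is sl(2), which has dimension 2^2 - 1 = 3 and rank 2 - 1 = 1 (a Cartan subalgebra is the diagonal traceless matrices). In the classification of classical Lie algebras, the special linear algebra sl(n+1) has type A_n; here n = 1, so the Dynkin diagram is a chain of 1 nodes with single edges (A_1). Hence the type is A_1.

A_1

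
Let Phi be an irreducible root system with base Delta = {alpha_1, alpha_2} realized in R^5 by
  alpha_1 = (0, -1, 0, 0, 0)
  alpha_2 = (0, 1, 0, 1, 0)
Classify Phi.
Compute the Cartan integers a_ij = 2(alpha_i, alpha_j)/(alpha_j, alpha_j); the resulting 2x2 Cartan matrix is
[[2, -1], [-2, 2]].
The roots have two lengths (squared-length ratio 2:1); the short ones are alpha_{1}. The associated Dynkin diagram is a chain of 2 nodes with a double edge at one end; the terminal node there is the unique short simple root (B_2), so the type is B_2 (the algebra so(5)).

B_2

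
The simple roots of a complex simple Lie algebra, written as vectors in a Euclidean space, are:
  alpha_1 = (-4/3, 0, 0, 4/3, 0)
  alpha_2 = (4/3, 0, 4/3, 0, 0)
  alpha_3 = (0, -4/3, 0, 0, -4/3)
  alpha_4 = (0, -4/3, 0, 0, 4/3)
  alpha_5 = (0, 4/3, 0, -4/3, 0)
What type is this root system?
D5

Compute the Cartan integers a_ij = 2(alpha_i, alpha_j)/(alpha_j, alpha_j); the resulting 5x5 Cartan matrix is
[[2, -1, 0, 0, -1], [-1, 2, 0, 0, 0], [0, 0, 2, 0, -1], [0, 0, 0, 2, -1], [-1, 0, -1, -1, 2]].
All simple roots have the same length, so the diagram is simply laced. The associated Dynkin diagram is a chain of 3 nodes with a fork of two nodes at one end (D_5), so the type is D_5 (the algebra so(10)).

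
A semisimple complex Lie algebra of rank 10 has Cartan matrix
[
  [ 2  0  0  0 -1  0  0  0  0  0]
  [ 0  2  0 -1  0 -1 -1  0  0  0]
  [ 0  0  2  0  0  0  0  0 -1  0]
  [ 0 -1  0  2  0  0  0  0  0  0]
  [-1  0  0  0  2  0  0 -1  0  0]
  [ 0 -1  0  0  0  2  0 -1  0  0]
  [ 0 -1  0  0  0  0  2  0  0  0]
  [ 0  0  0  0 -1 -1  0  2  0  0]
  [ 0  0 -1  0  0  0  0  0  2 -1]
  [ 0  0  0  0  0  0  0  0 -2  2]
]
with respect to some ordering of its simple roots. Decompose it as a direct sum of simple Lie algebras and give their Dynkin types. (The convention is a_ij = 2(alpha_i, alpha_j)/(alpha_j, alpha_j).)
The diagram associated to this matrix has two connected components: the simple roots {alpha_3, alpha_9, alpha_10} form a chain of 3 nodes with a double edge at one end; the terminal node there is the unique long simple root (C_3), and {alpha_1, alpha_2, alpha_4, alpha_5, alpha_6, alpha_7, alpha_8} form a chain of 5 nodes with a fork of two nodes at one end (D_7). A semisimple Lie algebra decomposes uniquely as the direct sum of simple ideals, one per connected component of its Dynkin diagram, so g ≅ C_3 ⊕ D_7 (dimension 21 + 91 = 112).

C_3 + D_7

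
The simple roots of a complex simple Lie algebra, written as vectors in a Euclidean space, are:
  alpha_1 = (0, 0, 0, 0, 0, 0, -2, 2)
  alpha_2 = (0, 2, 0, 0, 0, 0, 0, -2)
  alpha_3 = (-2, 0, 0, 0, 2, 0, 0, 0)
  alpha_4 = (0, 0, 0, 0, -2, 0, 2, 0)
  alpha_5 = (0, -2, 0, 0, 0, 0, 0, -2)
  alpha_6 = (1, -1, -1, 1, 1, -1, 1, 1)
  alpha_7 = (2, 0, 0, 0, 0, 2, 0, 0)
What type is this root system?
Compute the Cartan integers a_ij = 2(alpha_i, alpha_j)/(alpha_j, alpha_j); the resulting 7x7 Cartan matrix is
[[2, -1, 0, -1, -1, 0, 0], [-1, 2, 0, 0, 0, -1, 0], [0, 0, 2, -1, 0, 0, -1], [-1, 0, -1, 2, 0, 0, 0], [-1, 0, 0, 0, 2, 0, 0], [0, -1, 0, 0, 0, 2, 0], [0, 0, -1, 0, 0, 0, 2]].
All simple roots have the same length, so the diagram is simply laced. The associated Dynkin diagram is a chain of 6 nodes with one extra node attached to the third node from one end (E_7), so the type is E_7.

E7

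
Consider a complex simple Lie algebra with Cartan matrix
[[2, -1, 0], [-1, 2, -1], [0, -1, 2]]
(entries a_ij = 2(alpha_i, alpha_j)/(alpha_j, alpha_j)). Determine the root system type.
A3

The matrix has rank 3 with 2's on the diagonal. Reading the off-diagonal entries as Dynkin edges (a single edge where a_ij = a_ji = -1; a double or triple edge where a_ij * a_ji = 2 or 3), the diagram is a chain of 3 nodes with single edges (A_3). One simple-root ordering that puts it in standard form is (alpha_1, alpha_2, alpha_3). So the algebra is type A_3, i.e. sl(4).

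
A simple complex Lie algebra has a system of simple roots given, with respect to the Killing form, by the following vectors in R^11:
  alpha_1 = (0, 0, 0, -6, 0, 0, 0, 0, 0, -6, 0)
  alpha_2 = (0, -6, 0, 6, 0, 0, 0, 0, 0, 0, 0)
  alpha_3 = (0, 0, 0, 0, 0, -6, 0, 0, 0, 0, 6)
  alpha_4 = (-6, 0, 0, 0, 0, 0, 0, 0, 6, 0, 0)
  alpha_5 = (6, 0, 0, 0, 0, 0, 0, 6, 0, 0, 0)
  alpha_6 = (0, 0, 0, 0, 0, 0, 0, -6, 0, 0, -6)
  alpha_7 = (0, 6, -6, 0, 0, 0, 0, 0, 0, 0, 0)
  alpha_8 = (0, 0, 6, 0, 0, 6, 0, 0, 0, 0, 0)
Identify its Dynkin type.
A_8 (sl(9))

Compute the Cartan integers a_ij = 2(alpha_i, alpha_j)/(alpha_j, alpha_j); the resulting 8x8 Cartan matrix is
[[2, -1, 0, 0, 0, 0, 0, 0], [-1, 2, 0, 0, 0, 0, -1, 0], [0, 0, 2, 0, 0, -1, 0, -1], [0, 0, 0, 2, -1, 0, 0, 0], [0, 0, 0, -1, 2, -1, 0, 0], [0, 0, -1, 0, -1, 2, 0, 0], [0, -1, 0, 0, 0, 0, 2, -1], [0, 0, -1, 0, 0, 0, -1, 2]].
All simple roots have the same length, so the diagram is simply laced. The associated Dynkin diagram is a chain of 8 nodes with single edges (A_8), so the type is A_8 (the algebra sl(9)).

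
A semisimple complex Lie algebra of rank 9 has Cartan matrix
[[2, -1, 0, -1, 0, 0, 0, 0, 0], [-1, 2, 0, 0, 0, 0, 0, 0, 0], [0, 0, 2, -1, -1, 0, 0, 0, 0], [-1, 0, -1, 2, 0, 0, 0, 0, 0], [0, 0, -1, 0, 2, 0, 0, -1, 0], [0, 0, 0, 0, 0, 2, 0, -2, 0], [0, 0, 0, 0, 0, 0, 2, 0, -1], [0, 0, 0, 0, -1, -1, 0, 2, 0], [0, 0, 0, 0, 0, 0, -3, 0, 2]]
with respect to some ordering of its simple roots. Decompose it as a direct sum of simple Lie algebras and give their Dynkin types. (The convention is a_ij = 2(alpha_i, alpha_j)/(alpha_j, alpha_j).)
type C_7 ⊕ type G_2

The diagram associated to this matrix has two connected components: the simple roots {alpha_1, alpha_2, alpha_3, alpha_4, alpha_5, alpha_6, alpha_8} form a chain of 7 nodes with a double edge at one end; the terminal node there is the unique long simple root (C_7), and {alpha_7, alpha_9} form two nodes joined by a triple edge (G_2). A semisimple Lie algebra decomposes uniquely as the direct sum of simple ideals, one per connected component of its Dynkin diagram, so g ≅ C_7 ⊕ G_2 (dimension 105 + 14 = 119).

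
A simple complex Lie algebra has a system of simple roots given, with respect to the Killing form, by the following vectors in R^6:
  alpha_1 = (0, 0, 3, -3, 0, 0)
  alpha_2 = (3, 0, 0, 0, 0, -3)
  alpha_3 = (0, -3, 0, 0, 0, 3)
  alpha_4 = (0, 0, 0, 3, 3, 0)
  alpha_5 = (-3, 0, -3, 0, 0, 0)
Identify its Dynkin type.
Compute the Cartan integers a_ij = 2(alpha_i, alpha_j)/(alpha_j, alpha_j); the resulting 5x5 Cartan matrix is
[[2, 0, 0, -1, -1], [0, 2, -1, 0, -1], [0, -1, 2, 0, 0], [-1, 0, 0, 2, 0], [-1, -1, 0, 0, 2]].
All simple roots have the same length, so the diagram is simply laced. The associated Dynkin diagram is a chain of 5 nodes with single edges (A_5), so the type is A_5 (the algebra sl(6)).

A_5 (sl(6))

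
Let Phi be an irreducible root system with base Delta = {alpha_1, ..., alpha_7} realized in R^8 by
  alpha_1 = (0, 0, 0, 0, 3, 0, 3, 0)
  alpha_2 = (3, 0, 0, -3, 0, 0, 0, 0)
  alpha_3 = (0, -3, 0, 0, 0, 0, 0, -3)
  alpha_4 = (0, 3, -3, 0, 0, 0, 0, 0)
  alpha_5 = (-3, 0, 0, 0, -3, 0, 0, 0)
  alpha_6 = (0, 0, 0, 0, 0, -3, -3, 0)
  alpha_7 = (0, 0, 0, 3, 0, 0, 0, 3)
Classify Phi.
type A_7

Compute the Cartan integers a_ij = 2(alpha_i, alpha_j)/(alpha_j, alpha_j); the resulting 7x7 Cartan matrix is
[[2, 0, 0, 0, -1, -1, 0], [0, 2, 0, 0, -1, 0, -1], [0, 0, 2, -1, 0, 0, -1], [0, 0, -1, 2, 0, 0, 0], [-1, -1, 0, 0, 2, 0, 0], [-1, 0, 0, 0, 0, 2, 0], [0, -1, -1, 0, 0, 0, 2]].
All simple roots have the same length, so the diagram is simply laced. The associated Dynkin diagram is a chain of 7 nodes with single edges (A_7), so the type is A_7 (the algebra sl(8)).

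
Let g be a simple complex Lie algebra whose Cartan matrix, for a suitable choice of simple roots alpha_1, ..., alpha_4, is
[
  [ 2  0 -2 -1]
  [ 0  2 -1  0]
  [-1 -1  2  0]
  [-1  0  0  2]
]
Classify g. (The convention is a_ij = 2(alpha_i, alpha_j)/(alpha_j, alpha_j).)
F4

The matrix has rank 4 with 2's on the diagonal. Reading the off-diagonal entries as Dynkin edges (a single edge where a_ij = a_ji = -1; a double or triple edge where a_ij * a_ji = 2 or 3), the diagram is a chain of 4 nodes with a double edge between the middle two (F_4). One simple-root ordering that puts it in standard form is (alpha_4, alpha_1, alpha_3, alpha_2). So the algebra is type F_4.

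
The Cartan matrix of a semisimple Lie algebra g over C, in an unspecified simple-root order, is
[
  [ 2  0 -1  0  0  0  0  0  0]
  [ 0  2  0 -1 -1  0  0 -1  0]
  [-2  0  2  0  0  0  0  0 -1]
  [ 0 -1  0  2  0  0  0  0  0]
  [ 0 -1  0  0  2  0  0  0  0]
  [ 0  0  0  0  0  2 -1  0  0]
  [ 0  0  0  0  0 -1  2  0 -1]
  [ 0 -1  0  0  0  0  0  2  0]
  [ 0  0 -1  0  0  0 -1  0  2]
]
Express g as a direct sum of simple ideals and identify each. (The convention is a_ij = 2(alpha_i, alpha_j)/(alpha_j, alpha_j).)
The diagram associated to this matrix has two connected components: the simple roots {alpha_1, alpha_3, alpha_6, alpha_7, alpha_9} form a chain of 5 nodes with a double edge at one end; the terminal node there is the unique short simple root (B_5), and {alpha_2, alpha_4, alpha_5, alpha_8} form a chain of 2 nodes with a fork of two nodes at one end (D_4). A semisimple Lie algebra decomposes uniquely as the direct sum of simple ideals, one per connected component of its Dynkin diagram, so g ≅ B_5 ⊕ D_4 (dimension 55 + 28 = 83).

B_5 (so(11)) + D_4 (so(8))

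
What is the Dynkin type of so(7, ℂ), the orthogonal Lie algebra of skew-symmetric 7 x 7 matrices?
This is so(7) with 7 odd, which has dimension 7(7-1)/2 = 21 and rank (7-1)/2 = 3. In the classification of classical Lie algebras, the orthogonal algebra so(2n+1) in an odd number of variables has type B_n; here n = 3, so the Dynkin diagram is a chain of 3 nodes with a double edge at one end; the terminal node there is the unique short simple root (B_3). Hence the type is B_3.

B_3 (so(7))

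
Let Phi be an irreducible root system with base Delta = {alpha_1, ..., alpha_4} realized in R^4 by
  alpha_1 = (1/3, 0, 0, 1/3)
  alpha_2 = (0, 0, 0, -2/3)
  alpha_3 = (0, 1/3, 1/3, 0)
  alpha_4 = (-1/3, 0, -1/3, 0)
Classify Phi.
Compute the Cartan integers a_ij = 2(alpha_i, alpha_j)/(alpha_j, alpha_j); the resulting 4x4 Cartan matrix is
[[2, -1, 0, -1], [-2, 2, 0, 0], [0, 0, 2, -1], [-1, 0, -1, 2]].
The roots have two lengths (squared-length ratio 2:1); the short ones are alpha_{1,3,4}. The associated Dynkin diagram is a chain of 4 nodes with a double edge at one end; the terminal node there is the unique long simple root (C_4), so the type is C_4 (the algebra sp(8)).

type C_4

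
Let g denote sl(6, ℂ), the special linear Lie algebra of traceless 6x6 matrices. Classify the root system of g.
A5

This is sl(6), which has dimension 6^2 - 1 = 35 and rank 6 - 1 = 5 (a Cartan subalgebra is the diagonal traceless matrices). In the classification of classical Lie algebras, the special linear algebra sl(n+1) has type A_n; here n = 5, so the Dynkin diagram is a chain of 5 nodes with single edges (A_5). Hence the type is A_5.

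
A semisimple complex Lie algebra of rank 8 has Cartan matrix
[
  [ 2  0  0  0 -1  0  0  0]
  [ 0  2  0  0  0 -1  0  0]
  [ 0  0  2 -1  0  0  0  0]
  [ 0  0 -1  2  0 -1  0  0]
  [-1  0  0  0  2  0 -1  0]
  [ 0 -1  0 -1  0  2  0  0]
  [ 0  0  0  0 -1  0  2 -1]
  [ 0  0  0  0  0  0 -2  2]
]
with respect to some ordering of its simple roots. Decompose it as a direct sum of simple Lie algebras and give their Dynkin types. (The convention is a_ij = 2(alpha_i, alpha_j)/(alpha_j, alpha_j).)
The diagram associated to this matrix has two connected components: the simple roots {alpha_2, alpha_3, alpha_4, alpha_6} form a chain of 4 nodes with single edges (A_4), and {alpha_1, alpha_5, alpha_7, alpha_8} form a chain of 4 nodes with a double edge at one end; the terminal node there is the unique long simple root (C_4). A semisimple Lie algebra decomposes uniquely as the direct sum of simple ideals, one per connected component of its Dynkin diagram, so g ≅ A_4 ⊕ C_4 (dimension 24 + 36 = 60).

type A_4 ⊕ type C_4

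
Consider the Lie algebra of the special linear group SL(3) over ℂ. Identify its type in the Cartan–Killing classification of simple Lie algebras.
This is sl(3), which has dimension 3^2 - 1 = 8 and rank 3 - 1 = 2 (a Cartan subalgebra is the diagonal traceless matrices). In the classification of classical Lie algebras, the special linear algebra sl(n+1) has type A_n; here n = 2, so the Dynkin diagram is a chain of 2 nodes with single edges (A_2). Hence the type is A_2.

A_2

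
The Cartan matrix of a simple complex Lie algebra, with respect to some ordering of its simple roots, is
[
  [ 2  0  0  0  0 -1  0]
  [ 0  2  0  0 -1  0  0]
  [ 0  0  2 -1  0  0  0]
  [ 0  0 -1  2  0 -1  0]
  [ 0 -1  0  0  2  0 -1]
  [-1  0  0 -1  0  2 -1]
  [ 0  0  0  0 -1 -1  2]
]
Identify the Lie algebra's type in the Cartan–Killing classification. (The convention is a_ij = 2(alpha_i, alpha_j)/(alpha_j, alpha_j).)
The matrix has rank 7 with 2's on the diagonal. Reading the off-diagonal entries as Dynkin edges (a single edge where a_ij = a_ji = -1; a double or triple edge where a_ij * a_ji = 2 or 3), the diagram is a chain of 6 nodes with one extra node attached to the third node from one end (E_7). One simple-root ordering that puts it in standard form is (alpha_3, alpha_1, alpha_4, alpha_6, alpha_7, alpha_5, alpha_2). So the algebra is type E_7.

E_7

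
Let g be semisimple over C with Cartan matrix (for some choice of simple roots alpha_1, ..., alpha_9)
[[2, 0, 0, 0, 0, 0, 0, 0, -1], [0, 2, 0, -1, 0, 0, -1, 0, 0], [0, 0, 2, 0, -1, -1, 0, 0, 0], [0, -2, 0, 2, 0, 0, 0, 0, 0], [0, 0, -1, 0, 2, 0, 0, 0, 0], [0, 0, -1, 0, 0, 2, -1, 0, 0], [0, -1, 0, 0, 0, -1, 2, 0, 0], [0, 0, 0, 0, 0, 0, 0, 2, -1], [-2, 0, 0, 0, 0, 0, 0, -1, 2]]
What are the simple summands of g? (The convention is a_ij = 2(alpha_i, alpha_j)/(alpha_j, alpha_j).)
The diagram associated to this matrix has two connected components: the simple roots {alpha_1, alpha_8, alpha_9} form a chain of 3 nodes with a double edge at one end; the terminal node there is the unique short simple root (B_3), and {alpha_2, alpha_3, alpha_4, alpha_5, alpha_6, alpha_7} form a chain of 6 nodes with a double edge at one end; the terminal node there is the unique long simple root (C_6). A semisimple Lie algebra decomposes uniquely as the direct sum of simple ideals, one per connected component of its Dynkin diagram, so g ≅ B_3 ⊕ C_6 (dimension 21 + 78 = 99).

B3 + C6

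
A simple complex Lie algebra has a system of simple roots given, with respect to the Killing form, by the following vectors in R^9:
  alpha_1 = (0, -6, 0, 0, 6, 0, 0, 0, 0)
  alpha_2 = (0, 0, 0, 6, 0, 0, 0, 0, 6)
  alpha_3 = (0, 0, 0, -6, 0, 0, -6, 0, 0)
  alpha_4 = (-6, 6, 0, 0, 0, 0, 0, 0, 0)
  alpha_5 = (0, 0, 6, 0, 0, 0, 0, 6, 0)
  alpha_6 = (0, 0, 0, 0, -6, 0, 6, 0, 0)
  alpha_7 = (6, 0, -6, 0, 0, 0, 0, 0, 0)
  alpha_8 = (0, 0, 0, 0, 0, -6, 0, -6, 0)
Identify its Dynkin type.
Compute the Cartan integers a_ij = 2(alpha_i, alpha_j)/(alpha_j, alpha_j); the resulting 8x8 Cartan matrix is
[[2, 0, 0, -1, 0, -1, 0, 0], [0, 2, -1, 0, 0, 0, 0, 0], [0, -1, 2, 0, 0, -1, 0, 0], [-1, 0, 0, 2, 0, 0, -1, 0], [0, 0, 0, 0, 2, 0, -1, -1], [-1, 0, -1, 0, 0, 2, 0, 0], [0, 0, 0, -1, -1, 0, 2, 0], [0, 0, 0, 0, -1, 0, 0, 2]].
All simple roots have the same length, so the diagram is simply laced. The associated Dynkin diagram is a chain of 8 nodes with single edges (A_8), so the type is A_8 (the algebra sl(9)).

A8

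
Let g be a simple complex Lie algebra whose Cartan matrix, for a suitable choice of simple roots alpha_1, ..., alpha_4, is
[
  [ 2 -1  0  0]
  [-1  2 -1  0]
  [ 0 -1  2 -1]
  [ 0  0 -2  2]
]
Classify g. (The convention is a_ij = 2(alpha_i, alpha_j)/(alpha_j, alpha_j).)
C_4

The matrix has rank 4 with 2's on the diagonal. Reading the off-diagonal entries as Dynkin edges (a single edge where a_ij = a_ji = -1; a double or triple edge where a_ij * a_ji = 2 or 3), the diagram is a chain of 4 nodes with a double edge at one end; the terminal node there is the unique long simple root (C_4). One simple-root ordering that puts it in standard form is (alpha_1, alpha_2, alpha_3, alpha_4). So the algebra is type C_4, i.e. sp(8).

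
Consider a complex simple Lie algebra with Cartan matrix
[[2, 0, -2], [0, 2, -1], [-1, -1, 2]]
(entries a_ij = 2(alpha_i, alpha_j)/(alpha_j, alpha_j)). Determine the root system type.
C_3 (sp(6))

The matrix has rank 3 with 2's on the diagonal. Reading the off-diagonal entries as Dynkin edges (a single edge where a_ij = a_ji = -1; a double or triple edge where a_ij * a_ji = 2 or 3), the diagram is a chain of 3 nodes with a double edge at one end; the terminal node there is the unique long simple root (C_3). One simple-root ordering that puts it in standard form is (alpha_2, alpha_3, alpha_1). So the algebra is type C_3, i.e. sp(6).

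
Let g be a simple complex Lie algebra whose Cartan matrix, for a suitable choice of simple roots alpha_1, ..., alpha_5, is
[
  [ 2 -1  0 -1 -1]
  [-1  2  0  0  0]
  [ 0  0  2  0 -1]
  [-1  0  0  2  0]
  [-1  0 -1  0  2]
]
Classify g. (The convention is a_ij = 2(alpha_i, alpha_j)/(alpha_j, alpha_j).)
The matrix has rank 5 with 2's on the diagonal. Reading the off-diagonal entries as Dynkin edges (a single edge where a_ij = a_ji = -1; a double or triple edge where a_ij * a_ji = 2 or 3), the diagram is a chain of 3 nodes with a fork of two nodes at one end (D_5). One simple-root ordering that puts it in standard form is (alpha_3, alpha_5, alpha_1, alpha_4, alpha_2). So the algebra is type D_5, i.e. so(10).

D_5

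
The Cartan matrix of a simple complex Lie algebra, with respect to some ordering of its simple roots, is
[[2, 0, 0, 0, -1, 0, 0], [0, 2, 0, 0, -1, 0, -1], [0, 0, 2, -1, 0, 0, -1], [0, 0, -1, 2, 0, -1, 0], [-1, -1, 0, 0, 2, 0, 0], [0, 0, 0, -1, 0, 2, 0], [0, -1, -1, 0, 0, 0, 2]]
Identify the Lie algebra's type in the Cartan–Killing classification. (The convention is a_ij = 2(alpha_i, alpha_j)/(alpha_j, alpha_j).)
A_7 (sl(8))

The matrix has rank 7 with 2's on the diagonal. Reading the off-diagonal entries as Dynkin edges (a single edge where a_ij = a_ji = -1; a double or triple edge where a_ij * a_ji = 2 or 3), the diagram is a chain of 7 nodes with single edges (A_7). One simple-root ordering that puts it in standard form is (alpha_6, alpha_4, alpha_3, alpha_7, alpha_2, alpha_5, alpha_1). So the algebra is type A_7, i.e. sl(8).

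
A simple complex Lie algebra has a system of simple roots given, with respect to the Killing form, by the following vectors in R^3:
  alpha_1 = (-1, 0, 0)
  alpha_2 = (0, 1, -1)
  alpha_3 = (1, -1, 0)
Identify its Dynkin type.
B_3 (so(7))

Compute the Cartan integers a_ij = 2(alpha_i, alpha_j)/(alpha_j, alpha_j); the resulting 3x3 Cartan matrix is
[[2, 0, -1], [0, 2, -1], [-2, -1, 2]].
The roots have two lengths (squared-length ratio 2:1); the short ones are alpha_{1}. The associated Dynkin diagram is a chain of 3 nodes with a double edge at one end; the terminal node there is the unique short simple root (B_3), so the type is B_3 (the algebra so(7)).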